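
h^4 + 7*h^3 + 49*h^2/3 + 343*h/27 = h*(h + 7/3)^3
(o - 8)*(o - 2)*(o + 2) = o^3 - 8*o^2 - 4*o + 32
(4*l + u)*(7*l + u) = 28*l^2 + 11*l*u + u^2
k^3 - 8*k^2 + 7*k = k*(k - 7)*(k - 1)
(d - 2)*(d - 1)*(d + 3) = d^3 - 7*d + 6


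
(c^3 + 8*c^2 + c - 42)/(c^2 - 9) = (c^2 + 5*c - 14)/(c - 3)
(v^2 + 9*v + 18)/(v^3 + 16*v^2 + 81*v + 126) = 1/(v + 7)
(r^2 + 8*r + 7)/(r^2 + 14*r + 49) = (r + 1)/(r + 7)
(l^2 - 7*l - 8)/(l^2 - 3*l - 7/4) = 4*(-l^2 + 7*l + 8)/(-4*l^2 + 12*l + 7)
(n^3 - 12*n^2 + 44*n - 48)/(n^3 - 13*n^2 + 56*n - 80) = (n^2 - 8*n + 12)/(n^2 - 9*n + 20)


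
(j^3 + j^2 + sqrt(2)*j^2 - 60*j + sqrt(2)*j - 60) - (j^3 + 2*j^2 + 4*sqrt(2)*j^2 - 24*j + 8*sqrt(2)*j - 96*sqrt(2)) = -3*sqrt(2)*j^2 - j^2 - 36*j - 7*sqrt(2)*j - 60 + 96*sqrt(2)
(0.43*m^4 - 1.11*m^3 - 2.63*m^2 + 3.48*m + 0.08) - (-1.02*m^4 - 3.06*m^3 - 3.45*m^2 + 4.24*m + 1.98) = 1.45*m^4 + 1.95*m^3 + 0.82*m^2 - 0.76*m - 1.9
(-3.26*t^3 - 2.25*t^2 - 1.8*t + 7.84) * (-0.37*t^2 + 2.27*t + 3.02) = 1.2062*t^5 - 6.5677*t^4 - 14.2867*t^3 - 13.7818*t^2 + 12.3608*t + 23.6768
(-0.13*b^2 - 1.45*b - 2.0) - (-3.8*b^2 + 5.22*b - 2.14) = 3.67*b^2 - 6.67*b + 0.14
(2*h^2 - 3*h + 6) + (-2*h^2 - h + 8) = 14 - 4*h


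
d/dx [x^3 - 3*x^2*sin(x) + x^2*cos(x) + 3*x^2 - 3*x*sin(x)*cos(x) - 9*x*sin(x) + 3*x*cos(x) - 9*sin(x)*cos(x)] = -x^2*sin(x) - 3*x^2*cos(x) + 3*x^2 - 9*x*sin(x) - 7*x*cos(x) - 3*x*cos(2*x) + 6*x - 9*sin(x) - 3*sin(2*x)/2 + 3*cos(x) - 9*cos(2*x)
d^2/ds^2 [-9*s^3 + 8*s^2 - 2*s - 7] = 16 - 54*s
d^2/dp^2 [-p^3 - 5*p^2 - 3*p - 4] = -6*p - 10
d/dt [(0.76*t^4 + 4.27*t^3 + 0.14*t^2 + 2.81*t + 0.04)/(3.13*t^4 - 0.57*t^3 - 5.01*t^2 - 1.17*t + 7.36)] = (-13.7983*t^6 - 8.4916*t^5 - 50.3664*t^4 + 15.0852*t^3 + 108.2643*t^2 + 2.4616*t + 20.7284)/(9.7969*t^8 - 3.5682*t^7 - 31.0377*t^6 - 1.6128*t^5 + 72.5075*t^4 + 3.333*t^3 - 72.3783*t^2 - 17.2224*t + 54.1696)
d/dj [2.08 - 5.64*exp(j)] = -5.64*exp(j)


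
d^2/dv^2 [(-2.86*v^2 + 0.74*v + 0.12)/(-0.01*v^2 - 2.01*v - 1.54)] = (-4.33680868994202e-19*v^4 - 0.11512*v^3 - 0.264336*v^2 + 0.0539040000000028*v + 17.180816)/(1.0e-6*v^6 + 0.000603*v^5 + 0.121665*v^4 + 8.306325*v^3 + 18.73641*v^2 + 14.300748*v + 3.652264)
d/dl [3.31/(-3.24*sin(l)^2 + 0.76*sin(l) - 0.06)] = (21.4488*sin(l) - 2.5156)*cos(l)/(3.24*sin(l)^2 - 0.76*sin(l) + 0.06)^2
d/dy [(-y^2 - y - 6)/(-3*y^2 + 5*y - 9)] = (-8*y^2 - 18*y + 39)/(9*y^4 - 30*y^3 + 79*y^2 - 90*y + 81)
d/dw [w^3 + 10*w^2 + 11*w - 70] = 3*w^2 + 20*w + 11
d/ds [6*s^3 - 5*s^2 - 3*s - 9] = 18*s^2 - 10*s - 3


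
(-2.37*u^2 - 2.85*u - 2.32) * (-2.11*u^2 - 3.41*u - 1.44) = 5.0007*u^4 + 14.0952*u^3 + 18.0265*u^2 + 12.0152*u + 3.3408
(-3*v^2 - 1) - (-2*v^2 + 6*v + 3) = -v^2 - 6*v - 4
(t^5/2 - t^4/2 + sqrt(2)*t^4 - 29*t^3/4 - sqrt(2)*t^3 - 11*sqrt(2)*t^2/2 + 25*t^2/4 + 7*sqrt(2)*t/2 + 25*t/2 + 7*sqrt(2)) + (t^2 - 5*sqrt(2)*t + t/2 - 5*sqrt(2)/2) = t^5/2 - t^4/2 + sqrt(2)*t^4 - 29*t^3/4 - sqrt(2)*t^3 - 11*sqrt(2)*t^2/2 + 29*t^2/4 - 3*sqrt(2)*t/2 + 13*t + 9*sqrt(2)/2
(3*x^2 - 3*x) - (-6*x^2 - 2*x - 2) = 9*x^2 - x + 2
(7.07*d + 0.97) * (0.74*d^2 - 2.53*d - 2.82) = 5.2318*d^3 - 17.1693*d^2 - 22.3915*d - 2.7354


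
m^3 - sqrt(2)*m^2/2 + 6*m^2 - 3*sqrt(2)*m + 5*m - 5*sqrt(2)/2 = (m + 1)*(m + 5)*(m - sqrt(2)/2)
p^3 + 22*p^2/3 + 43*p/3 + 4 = (p + 1/3)*(p + 3)*(p + 4)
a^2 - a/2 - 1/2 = (a - 1)*(a + 1/2)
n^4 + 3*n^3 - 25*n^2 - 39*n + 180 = (n - 3)^2*(n + 4)*(n + 5)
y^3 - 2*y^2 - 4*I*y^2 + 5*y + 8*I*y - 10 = (y - 2)*(y - 5*I)*(y + I)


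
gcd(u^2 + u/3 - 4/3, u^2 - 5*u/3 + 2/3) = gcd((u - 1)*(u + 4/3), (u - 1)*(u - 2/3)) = u - 1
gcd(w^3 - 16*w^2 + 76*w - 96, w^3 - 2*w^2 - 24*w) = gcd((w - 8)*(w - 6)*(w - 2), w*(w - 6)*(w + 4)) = w - 6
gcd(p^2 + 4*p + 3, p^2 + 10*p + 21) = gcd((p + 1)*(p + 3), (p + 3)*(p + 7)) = p + 3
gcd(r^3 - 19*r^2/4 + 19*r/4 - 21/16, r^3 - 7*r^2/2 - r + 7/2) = r - 7/2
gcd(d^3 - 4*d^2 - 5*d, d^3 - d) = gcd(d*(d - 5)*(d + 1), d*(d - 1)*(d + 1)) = d^2 + d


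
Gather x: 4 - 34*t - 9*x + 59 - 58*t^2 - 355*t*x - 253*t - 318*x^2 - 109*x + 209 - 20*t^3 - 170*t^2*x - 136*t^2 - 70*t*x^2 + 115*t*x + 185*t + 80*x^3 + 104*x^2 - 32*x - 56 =-20*t^3 - 194*t^2 - 102*t + 80*x^3 + x^2*(-70*t - 214) + x*(-170*t^2 - 240*t - 150) + 216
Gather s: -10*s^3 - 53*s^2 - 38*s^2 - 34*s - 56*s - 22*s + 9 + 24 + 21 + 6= -10*s^3 - 91*s^2 - 112*s + 60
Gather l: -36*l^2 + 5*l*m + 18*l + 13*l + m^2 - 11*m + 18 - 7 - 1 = -36*l^2 + l*(5*m + 31) + m^2 - 11*m + 10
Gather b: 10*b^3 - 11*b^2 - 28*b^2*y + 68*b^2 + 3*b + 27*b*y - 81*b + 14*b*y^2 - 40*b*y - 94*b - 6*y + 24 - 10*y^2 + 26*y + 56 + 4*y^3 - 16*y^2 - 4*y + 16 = 10*b^3 + b^2*(57 - 28*y) + b*(14*y^2 - 13*y - 172) + 4*y^3 - 26*y^2 + 16*y + 96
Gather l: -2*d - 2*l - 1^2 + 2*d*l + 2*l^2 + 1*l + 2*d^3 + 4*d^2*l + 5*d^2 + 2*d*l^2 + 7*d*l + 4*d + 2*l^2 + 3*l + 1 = 2*d^3 + 5*d^2 + 2*d + l^2*(2*d + 4) + l*(4*d^2 + 9*d + 2)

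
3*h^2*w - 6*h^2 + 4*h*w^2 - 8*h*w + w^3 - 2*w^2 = (h + w)*(3*h + w)*(w - 2)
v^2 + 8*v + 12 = (v + 2)*(v + 6)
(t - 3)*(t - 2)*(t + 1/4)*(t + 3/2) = t^4 - 13*t^3/4 - 19*t^2/8 + 69*t/8 + 9/4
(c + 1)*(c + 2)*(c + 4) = c^3 + 7*c^2 + 14*c + 8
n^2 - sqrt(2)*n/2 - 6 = (n - 2*sqrt(2))*(n + 3*sqrt(2)/2)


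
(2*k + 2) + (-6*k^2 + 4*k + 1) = -6*k^2 + 6*k + 3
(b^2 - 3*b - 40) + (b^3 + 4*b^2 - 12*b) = b^3 + 5*b^2 - 15*b - 40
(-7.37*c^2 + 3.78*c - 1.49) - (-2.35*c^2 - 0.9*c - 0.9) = -5.02*c^2 + 4.68*c - 0.59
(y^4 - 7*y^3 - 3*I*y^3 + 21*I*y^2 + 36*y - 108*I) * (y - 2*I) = y^5 - 7*y^4 - 5*I*y^4 - 6*y^3 + 35*I*y^3 + 78*y^2 - 180*I*y - 216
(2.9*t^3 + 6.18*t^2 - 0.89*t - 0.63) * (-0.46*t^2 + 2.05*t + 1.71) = -1.334*t^5 + 3.1022*t^4 + 18.0374*t^3 + 9.0331*t^2 - 2.8134*t - 1.0773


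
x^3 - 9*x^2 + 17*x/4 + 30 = (x - 8)*(x - 5/2)*(x + 3/2)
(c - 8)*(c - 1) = c^2 - 9*c + 8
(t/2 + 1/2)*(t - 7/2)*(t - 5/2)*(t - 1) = t^4/2 - 3*t^3 + 31*t^2/8 + 3*t - 35/8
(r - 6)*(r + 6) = r^2 - 36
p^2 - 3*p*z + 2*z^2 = (p - 2*z)*(p - z)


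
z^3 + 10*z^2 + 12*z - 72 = (z - 2)*(z + 6)^2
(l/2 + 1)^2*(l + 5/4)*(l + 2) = l^4/4 + 29*l^3/16 + 39*l^2/8 + 23*l/4 + 5/2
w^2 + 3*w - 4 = (w - 1)*(w + 4)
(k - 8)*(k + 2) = k^2 - 6*k - 16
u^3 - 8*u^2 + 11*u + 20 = (u - 5)*(u - 4)*(u + 1)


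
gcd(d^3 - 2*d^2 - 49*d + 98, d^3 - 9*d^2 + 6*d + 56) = d - 7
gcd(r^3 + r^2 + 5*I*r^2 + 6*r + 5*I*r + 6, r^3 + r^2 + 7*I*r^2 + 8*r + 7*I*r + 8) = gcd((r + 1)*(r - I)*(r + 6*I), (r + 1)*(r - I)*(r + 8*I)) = r^2 + r*(1 - I) - I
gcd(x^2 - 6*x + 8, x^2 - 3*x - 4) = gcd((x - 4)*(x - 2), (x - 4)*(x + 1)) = x - 4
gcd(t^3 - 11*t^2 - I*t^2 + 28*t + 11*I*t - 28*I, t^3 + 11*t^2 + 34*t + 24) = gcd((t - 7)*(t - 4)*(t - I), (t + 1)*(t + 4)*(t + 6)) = 1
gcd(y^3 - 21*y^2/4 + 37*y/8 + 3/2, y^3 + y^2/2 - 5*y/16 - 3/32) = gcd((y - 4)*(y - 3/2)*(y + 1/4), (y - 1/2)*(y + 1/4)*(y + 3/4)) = y + 1/4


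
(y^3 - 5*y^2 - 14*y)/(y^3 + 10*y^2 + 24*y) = (y^2 - 5*y - 14)/(y^2 + 10*y + 24)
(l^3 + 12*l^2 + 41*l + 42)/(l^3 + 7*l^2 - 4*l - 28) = (l + 3)/(l - 2)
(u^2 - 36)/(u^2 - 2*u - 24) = (u + 6)/(u + 4)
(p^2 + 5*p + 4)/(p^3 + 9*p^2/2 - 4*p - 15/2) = 2*(p + 4)/(2*p^2 + 7*p - 15)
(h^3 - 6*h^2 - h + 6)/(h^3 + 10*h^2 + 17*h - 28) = (h^2 - 5*h - 6)/(h^2 + 11*h + 28)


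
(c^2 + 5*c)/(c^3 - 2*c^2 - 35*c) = 1/(c - 7)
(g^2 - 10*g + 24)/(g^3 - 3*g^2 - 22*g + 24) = (g - 4)/(g^2 + 3*g - 4)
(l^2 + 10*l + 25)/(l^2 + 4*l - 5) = (l + 5)/(l - 1)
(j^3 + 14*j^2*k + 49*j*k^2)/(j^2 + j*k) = (j^2 + 14*j*k + 49*k^2)/(j + k)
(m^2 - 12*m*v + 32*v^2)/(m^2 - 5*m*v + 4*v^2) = (-m + 8*v)/(-m + v)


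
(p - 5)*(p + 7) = p^2 + 2*p - 35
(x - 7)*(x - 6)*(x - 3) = x^3 - 16*x^2 + 81*x - 126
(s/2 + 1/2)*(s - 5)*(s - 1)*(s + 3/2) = s^4/2 - 7*s^3/4 - 17*s^2/4 + 7*s/4 + 15/4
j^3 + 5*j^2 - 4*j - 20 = (j - 2)*(j + 2)*(j + 5)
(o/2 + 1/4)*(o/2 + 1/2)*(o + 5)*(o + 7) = o^4/4 + 27*o^3/8 + 107*o^2/8 + 117*o/8 + 35/8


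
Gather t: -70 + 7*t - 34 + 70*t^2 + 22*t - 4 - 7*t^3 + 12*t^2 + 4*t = -7*t^3 + 82*t^2 + 33*t - 108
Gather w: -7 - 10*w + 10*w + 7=0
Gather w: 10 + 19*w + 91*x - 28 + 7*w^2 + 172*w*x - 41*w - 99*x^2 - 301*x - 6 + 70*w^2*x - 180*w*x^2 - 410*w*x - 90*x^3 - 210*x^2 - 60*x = w^2*(70*x + 7) + w*(-180*x^2 - 238*x - 22) - 90*x^3 - 309*x^2 - 270*x - 24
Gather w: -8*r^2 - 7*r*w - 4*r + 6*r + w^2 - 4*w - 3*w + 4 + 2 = -8*r^2 + 2*r + w^2 + w*(-7*r - 7) + 6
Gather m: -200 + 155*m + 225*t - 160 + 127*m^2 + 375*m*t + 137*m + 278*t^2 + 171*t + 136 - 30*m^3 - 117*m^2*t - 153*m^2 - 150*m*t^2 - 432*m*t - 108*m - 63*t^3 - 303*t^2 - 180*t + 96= -30*m^3 + m^2*(-117*t - 26) + m*(-150*t^2 - 57*t + 184) - 63*t^3 - 25*t^2 + 216*t - 128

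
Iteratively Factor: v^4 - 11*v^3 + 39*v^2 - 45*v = (v)*(v^3 - 11*v^2 + 39*v - 45) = v*(v - 5)*(v^2 - 6*v + 9) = v*(v - 5)*(v - 3)*(v - 3)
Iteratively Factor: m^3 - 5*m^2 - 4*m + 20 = (m - 2)*(m^2 - 3*m - 10) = (m - 2)*(m + 2)*(m - 5)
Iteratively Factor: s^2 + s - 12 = (s + 4)*(s - 3)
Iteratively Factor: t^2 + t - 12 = (t + 4)*(t - 3)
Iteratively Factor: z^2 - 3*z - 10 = (z - 5)*(z + 2)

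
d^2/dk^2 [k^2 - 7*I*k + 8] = 2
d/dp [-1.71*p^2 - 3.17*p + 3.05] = -3.42*p - 3.17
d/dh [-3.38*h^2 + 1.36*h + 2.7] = 1.36 - 6.76*h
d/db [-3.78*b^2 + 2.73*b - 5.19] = 2.73 - 7.56*b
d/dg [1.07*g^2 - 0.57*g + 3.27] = 2.14*g - 0.57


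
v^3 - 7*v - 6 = (v - 3)*(v + 1)*(v + 2)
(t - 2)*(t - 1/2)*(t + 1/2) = t^3 - 2*t^2 - t/4 + 1/2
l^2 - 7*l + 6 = (l - 6)*(l - 1)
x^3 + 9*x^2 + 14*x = x*(x + 2)*(x + 7)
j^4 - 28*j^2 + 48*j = j*(j - 4)*(j - 2)*(j + 6)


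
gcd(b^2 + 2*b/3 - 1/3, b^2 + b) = b + 1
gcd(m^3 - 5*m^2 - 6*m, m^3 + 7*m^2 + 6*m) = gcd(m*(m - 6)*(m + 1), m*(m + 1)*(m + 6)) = m^2 + m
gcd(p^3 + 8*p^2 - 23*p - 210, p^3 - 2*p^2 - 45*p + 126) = p + 7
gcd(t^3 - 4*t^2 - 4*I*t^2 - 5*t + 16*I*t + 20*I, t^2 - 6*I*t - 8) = t - 4*I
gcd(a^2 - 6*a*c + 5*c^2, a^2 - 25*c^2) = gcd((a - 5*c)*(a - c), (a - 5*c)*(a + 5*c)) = a - 5*c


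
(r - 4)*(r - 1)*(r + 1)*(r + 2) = r^4 - 2*r^3 - 9*r^2 + 2*r + 8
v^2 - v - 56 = (v - 8)*(v + 7)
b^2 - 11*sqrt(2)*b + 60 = (b - 6*sqrt(2))*(b - 5*sqrt(2))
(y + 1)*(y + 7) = y^2 + 8*y + 7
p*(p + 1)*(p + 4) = p^3 + 5*p^2 + 4*p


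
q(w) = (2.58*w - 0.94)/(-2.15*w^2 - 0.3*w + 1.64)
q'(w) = (2.58*w - 0.94)*(4.3*w + 0.3)/(-2.15*w^2 - 0.3*w + 1.64)^2 + 2.58/(-2.15*w^2 - 0.3*w + 1.64)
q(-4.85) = 0.28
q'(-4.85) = 0.07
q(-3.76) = 0.39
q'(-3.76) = 0.13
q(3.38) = -0.33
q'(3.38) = 0.09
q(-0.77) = -4.91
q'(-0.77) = 29.11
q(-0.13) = -0.78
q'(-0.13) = 1.69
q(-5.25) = 0.26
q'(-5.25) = 0.06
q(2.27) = -0.49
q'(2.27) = 0.23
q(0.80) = 46.83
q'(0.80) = 7405.69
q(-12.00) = 0.10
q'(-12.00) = 0.01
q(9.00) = -0.13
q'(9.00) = 0.01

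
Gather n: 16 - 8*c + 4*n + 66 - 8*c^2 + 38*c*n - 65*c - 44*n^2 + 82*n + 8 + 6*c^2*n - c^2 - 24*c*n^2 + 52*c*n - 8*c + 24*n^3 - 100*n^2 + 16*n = -9*c^2 - 81*c + 24*n^3 + n^2*(-24*c - 144) + n*(6*c^2 + 90*c + 102) + 90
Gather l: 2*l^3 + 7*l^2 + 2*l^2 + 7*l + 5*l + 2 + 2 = 2*l^3 + 9*l^2 + 12*l + 4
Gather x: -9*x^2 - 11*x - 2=-9*x^2 - 11*x - 2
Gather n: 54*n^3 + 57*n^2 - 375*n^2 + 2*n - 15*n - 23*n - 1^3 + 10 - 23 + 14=54*n^3 - 318*n^2 - 36*n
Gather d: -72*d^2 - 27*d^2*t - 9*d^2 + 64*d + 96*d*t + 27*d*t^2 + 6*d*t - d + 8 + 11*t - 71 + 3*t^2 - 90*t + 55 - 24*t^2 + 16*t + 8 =d^2*(-27*t - 81) + d*(27*t^2 + 102*t + 63) - 21*t^2 - 63*t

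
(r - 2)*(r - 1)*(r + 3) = r^3 - 7*r + 6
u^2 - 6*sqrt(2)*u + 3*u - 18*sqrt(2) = (u + 3)*(u - 6*sqrt(2))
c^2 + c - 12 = (c - 3)*(c + 4)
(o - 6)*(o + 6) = o^2 - 36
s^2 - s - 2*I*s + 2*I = (s - 1)*(s - 2*I)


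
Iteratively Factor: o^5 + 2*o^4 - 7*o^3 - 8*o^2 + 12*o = (o + 3)*(o^4 - o^3 - 4*o^2 + 4*o) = (o - 2)*(o + 3)*(o^3 + o^2 - 2*o) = o*(o - 2)*(o + 3)*(o^2 + o - 2) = o*(o - 2)*(o - 1)*(o + 3)*(o + 2)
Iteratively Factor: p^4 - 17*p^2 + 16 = (p + 1)*(p^3 - p^2 - 16*p + 16) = (p + 1)*(p + 4)*(p^2 - 5*p + 4) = (p - 4)*(p + 1)*(p + 4)*(p - 1)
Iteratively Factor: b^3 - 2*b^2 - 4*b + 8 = (b + 2)*(b^2 - 4*b + 4) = (b - 2)*(b + 2)*(b - 2)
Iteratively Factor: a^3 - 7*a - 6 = (a + 2)*(a^2 - 2*a - 3) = (a + 1)*(a + 2)*(a - 3)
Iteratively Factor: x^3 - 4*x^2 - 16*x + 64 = (x - 4)*(x^2 - 16) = (x - 4)^2*(x + 4)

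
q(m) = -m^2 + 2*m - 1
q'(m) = 2 - 2*m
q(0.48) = -0.27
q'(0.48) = 1.04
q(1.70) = -0.49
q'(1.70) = -1.40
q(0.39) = -0.37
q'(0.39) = 1.22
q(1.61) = -0.37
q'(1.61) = -1.22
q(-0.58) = -2.50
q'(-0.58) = 3.16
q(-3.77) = -22.75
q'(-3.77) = 9.54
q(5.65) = -21.62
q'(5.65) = -9.30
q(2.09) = -1.19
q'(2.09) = -2.18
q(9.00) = -64.00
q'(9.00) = -16.00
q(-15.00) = -256.00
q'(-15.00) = 32.00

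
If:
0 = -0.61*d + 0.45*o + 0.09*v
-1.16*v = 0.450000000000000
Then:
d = 0.737704918032787*o - 0.0572357263990955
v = -0.39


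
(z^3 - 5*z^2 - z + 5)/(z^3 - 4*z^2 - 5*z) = (z - 1)/z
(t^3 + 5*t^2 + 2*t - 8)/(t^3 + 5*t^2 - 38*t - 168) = (t^2 + t - 2)/(t^2 + t - 42)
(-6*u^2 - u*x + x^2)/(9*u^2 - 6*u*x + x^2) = (2*u + x)/(-3*u + x)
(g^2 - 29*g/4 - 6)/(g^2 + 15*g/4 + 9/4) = (g - 8)/(g + 3)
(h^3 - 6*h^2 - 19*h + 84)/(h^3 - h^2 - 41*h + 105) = (h^2 - 3*h - 28)/(h^2 + 2*h - 35)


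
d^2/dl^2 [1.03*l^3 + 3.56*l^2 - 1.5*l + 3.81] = 6.18*l + 7.12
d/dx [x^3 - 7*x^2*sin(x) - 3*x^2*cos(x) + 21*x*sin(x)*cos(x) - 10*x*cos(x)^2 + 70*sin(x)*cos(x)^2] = 3*x^2*sin(x) - 7*x^2*cos(x) + 3*x^2 - 14*x*sin(x) + 10*x*sin(2*x) - 6*x*cos(x) + 21*x*cos(2*x) + 21*sin(2*x)/2 + 35*cos(x)/2 - 5*cos(2*x) + 105*cos(3*x)/2 - 5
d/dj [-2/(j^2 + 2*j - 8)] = 4*(j + 1)/(j^2 + 2*j - 8)^2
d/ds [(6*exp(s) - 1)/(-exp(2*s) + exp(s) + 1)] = (6*exp(2*s) - 2*exp(s) + 7)*exp(s)/(exp(4*s) - 2*exp(3*s) - exp(2*s) + 2*exp(s) + 1)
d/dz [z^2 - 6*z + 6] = 2*z - 6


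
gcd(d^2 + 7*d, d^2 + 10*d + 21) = d + 7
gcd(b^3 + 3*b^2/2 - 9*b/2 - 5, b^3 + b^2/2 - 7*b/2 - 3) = b^2 - b - 2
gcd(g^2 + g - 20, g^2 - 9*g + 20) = g - 4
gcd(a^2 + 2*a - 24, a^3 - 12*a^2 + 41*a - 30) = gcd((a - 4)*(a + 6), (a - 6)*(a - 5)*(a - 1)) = 1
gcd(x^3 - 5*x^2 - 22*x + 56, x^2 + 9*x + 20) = x + 4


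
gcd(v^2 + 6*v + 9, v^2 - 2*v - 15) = v + 3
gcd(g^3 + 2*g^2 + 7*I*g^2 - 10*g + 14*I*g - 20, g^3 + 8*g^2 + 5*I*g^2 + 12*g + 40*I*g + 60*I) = g^2 + g*(2 + 5*I) + 10*I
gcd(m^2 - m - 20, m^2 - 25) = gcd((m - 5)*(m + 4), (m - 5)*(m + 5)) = m - 5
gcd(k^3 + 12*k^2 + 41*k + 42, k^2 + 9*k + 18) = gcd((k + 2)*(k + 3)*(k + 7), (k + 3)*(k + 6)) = k + 3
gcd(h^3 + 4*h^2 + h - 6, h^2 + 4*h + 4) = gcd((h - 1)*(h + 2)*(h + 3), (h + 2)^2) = h + 2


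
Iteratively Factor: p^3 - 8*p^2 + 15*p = (p)*(p^2 - 8*p + 15) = p*(p - 5)*(p - 3)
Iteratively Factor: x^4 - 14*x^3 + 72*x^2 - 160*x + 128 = (x - 4)*(x^3 - 10*x^2 + 32*x - 32) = (x - 4)^2*(x^2 - 6*x + 8) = (x - 4)^2*(x - 2)*(x - 4)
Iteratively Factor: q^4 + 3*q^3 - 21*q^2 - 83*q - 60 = (q - 5)*(q^3 + 8*q^2 + 19*q + 12) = (q - 5)*(q + 3)*(q^2 + 5*q + 4) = (q - 5)*(q + 3)*(q + 4)*(q + 1)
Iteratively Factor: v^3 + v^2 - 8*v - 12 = (v + 2)*(v^2 - v - 6) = (v + 2)^2*(v - 3)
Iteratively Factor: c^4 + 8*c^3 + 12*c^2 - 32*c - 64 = (c + 4)*(c^3 + 4*c^2 - 4*c - 16) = (c - 2)*(c + 4)*(c^2 + 6*c + 8) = (c - 2)*(c + 2)*(c + 4)*(c + 4)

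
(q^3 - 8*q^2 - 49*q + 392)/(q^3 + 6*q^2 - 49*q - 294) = (q - 8)/(q + 6)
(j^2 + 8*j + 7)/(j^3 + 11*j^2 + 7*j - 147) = (j + 1)/(j^2 + 4*j - 21)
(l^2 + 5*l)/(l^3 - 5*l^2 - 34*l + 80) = l/(l^2 - 10*l + 16)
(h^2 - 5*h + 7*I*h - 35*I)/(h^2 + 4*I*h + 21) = (h - 5)/(h - 3*I)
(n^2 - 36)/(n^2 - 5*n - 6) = (n + 6)/(n + 1)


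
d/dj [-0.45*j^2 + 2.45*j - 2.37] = 2.45 - 0.9*j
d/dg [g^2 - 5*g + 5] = 2*g - 5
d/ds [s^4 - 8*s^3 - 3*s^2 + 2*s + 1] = 4*s^3 - 24*s^2 - 6*s + 2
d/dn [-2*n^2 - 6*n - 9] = -4*n - 6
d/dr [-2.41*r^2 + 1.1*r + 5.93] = 1.1 - 4.82*r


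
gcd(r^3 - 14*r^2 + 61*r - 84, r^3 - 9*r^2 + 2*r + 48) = r - 3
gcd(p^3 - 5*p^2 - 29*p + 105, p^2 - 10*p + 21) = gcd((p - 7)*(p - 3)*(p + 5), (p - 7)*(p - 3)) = p^2 - 10*p + 21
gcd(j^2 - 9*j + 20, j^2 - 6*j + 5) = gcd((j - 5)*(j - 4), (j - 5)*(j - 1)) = j - 5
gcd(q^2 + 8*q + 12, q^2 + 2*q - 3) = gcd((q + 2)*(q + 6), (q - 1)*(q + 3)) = 1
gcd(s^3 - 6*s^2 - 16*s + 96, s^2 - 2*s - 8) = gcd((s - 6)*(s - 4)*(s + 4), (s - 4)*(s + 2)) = s - 4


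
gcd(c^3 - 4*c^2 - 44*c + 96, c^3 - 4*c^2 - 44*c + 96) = c^3 - 4*c^2 - 44*c + 96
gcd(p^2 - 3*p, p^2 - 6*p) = p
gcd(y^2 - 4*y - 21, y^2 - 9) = y + 3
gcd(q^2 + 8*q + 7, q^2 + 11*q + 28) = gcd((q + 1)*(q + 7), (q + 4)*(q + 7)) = q + 7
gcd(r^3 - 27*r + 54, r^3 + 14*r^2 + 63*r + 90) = r + 6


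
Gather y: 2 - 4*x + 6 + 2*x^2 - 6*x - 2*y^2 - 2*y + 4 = 2*x^2 - 10*x - 2*y^2 - 2*y + 12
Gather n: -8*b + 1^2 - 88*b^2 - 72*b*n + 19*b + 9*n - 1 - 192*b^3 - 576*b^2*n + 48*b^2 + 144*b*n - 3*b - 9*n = -192*b^3 - 40*b^2 + 8*b + n*(-576*b^2 + 72*b)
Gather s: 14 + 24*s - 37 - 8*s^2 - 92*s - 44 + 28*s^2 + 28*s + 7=20*s^2 - 40*s - 60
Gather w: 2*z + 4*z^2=4*z^2 + 2*z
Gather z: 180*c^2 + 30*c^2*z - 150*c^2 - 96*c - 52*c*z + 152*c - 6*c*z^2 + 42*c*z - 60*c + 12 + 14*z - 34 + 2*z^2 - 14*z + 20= 30*c^2 - 4*c + z^2*(2 - 6*c) + z*(30*c^2 - 10*c) - 2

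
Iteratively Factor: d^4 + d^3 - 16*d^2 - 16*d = (d + 1)*(d^3 - 16*d) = (d - 4)*(d + 1)*(d^2 + 4*d) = (d - 4)*(d + 1)*(d + 4)*(d)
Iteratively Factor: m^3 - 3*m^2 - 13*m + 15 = (m + 3)*(m^2 - 6*m + 5) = (m - 5)*(m + 3)*(m - 1)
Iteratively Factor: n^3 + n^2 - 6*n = (n - 2)*(n^2 + 3*n) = n*(n - 2)*(n + 3)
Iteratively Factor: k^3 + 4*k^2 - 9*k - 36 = (k - 3)*(k^2 + 7*k + 12) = (k - 3)*(k + 4)*(k + 3)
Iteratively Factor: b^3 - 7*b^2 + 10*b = (b - 2)*(b^2 - 5*b) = b*(b - 2)*(b - 5)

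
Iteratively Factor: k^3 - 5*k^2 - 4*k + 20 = (k - 5)*(k^2 - 4) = (k - 5)*(k - 2)*(k + 2)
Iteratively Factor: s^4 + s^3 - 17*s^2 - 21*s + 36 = (s - 1)*(s^3 + 2*s^2 - 15*s - 36) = (s - 4)*(s - 1)*(s^2 + 6*s + 9) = (s - 4)*(s - 1)*(s + 3)*(s + 3)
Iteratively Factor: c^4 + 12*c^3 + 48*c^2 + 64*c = (c + 4)*(c^3 + 8*c^2 + 16*c) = (c + 4)^2*(c^2 + 4*c) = (c + 4)^3*(c)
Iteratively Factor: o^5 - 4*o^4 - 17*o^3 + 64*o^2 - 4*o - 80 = (o + 4)*(o^4 - 8*o^3 + 15*o^2 + 4*o - 20) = (o - 5)*(o + 4)*(o^3 - 3*o^2 + 4) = (o - 5)*(o - 2)*(o + 4)*(o^2 - o - 2) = (o - 5)*(o - 2)^2*(o + 4)*(o + 1)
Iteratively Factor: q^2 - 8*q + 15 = (q - 5)*(q - 3)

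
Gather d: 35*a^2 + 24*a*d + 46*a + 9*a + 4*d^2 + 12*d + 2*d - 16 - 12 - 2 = 35*a^2 + 55*a + 4*d^2 + d*(24*a + 14) - 30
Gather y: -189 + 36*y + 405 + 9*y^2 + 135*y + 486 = 9*y^2 + 171*y + 702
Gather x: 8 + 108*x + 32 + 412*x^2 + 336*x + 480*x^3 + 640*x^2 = 480*x^3 + 1052*x^2 + 444*x + 40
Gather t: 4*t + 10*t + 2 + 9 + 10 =14*t + 21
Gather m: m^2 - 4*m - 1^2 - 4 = m^2 - 4*m - 5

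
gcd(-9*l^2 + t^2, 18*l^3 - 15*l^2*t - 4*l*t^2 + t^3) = 3*l + t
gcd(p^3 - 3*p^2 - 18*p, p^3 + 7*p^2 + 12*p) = p^2 + 3*p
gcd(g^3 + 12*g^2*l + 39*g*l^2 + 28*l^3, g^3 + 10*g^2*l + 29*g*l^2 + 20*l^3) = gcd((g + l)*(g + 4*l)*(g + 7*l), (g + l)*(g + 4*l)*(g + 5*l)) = g^2 + 5*g*l + 4*l^2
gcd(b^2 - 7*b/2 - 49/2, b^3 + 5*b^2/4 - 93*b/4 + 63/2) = 1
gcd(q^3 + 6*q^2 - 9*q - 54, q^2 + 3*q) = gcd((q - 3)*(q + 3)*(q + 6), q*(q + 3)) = q + 3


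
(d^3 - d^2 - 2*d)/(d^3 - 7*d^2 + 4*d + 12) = d/(d - 6)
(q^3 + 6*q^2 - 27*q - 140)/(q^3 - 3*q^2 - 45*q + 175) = (q + 4)/(q - 5)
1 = 1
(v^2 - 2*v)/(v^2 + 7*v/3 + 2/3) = 3*v*(v - 2)/(3*v^2 + 7*v + 2)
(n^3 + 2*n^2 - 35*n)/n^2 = n + 2 - 35/n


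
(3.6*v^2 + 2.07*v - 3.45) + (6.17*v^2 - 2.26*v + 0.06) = 9.77*v^2 - 0.19*v - 3.39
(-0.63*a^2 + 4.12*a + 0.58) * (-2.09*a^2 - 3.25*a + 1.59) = 1.3167*a^4 - 6.5633*a^3 - 15.6039*a^2 + 4.6658*a + 0.9222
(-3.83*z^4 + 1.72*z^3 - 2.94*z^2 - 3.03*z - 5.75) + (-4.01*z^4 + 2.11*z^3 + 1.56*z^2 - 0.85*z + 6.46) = -7.84*z^4 + 3.83*z^3 - 1.38*z^2 - 3.88*z + 0.71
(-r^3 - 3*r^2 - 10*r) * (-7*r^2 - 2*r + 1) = 7*r^5 + 23*r^4 + 75*r^3 + 17*r^2 - 10*r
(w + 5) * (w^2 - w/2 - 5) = w^3 + 9*w^2/2 - 15*w/2 - 25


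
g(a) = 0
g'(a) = 0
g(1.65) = 0.00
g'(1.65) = 0.00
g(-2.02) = 0.00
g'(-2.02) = 0.00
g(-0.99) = 0.00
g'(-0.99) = 0.00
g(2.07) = 0.00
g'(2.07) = 0.00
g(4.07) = 0.00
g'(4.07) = 0.00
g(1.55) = 0.00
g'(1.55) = 0.00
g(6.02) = 0.00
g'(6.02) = 0.00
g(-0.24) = 0.00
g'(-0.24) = 0.00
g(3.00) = 0.00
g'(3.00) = 0.00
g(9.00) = 0.00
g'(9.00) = 0.00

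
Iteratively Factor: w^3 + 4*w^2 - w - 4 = (w + 1)*(w^2 + 3*w - 4) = (w + 1)*(w + 4)*(w - 1)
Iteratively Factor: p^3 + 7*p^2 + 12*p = (p + 3)*(p^2 + 4*p) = (p + 3)*(p + 4)*(p)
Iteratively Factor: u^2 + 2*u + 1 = (u + 1)*(u + 1)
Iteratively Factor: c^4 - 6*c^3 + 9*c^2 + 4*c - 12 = (c - 3)*(c^3 - 3*c^2 + 4) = (c - 3)*(c - 2)*(c^2 - c - 2) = (c - 3)*(c - 2)^2*(c + 1)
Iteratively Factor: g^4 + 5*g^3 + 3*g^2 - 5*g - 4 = (g + 1)*(g^3 + 4*g^2 - g - 4) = (g - 1)*(g + 1)*(g^2 + 5*g + 4) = (g - 1)*(g + 1)^2*(g + 4)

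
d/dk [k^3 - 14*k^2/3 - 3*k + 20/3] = 3*k^2 - 28*k/3 - 3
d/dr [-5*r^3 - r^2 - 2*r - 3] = -15*r^2 - 2*r - 2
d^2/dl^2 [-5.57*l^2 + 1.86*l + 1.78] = -11.1400000000000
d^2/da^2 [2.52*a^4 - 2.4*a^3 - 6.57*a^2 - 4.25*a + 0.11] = 30.24*a^2 - 14.4*a - 13.14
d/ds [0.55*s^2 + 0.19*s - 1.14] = 1.1*s + 0.19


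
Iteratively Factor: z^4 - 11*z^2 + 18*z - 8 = (z + 4)*(z^3 - 4*z^2 + 5*z - 2) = (z - 2)*(z + 4)*(z^2 - 2*z + 1) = (z - 2)*(z - 1)*(z + 4)*(z - 1)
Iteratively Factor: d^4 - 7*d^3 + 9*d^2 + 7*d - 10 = (d - 1)*(d^3 - 6*d^2 + 3*d + 10) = (d - 1)*(d + 1)*(d^2 - 7*d + 10) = (d - 2)*(d - 1)*(d + 1)*(d - 5)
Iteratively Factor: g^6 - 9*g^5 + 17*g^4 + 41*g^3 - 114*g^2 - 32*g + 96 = (g + 2)*(g^5 - 11*g^4 + 39*g^3 - 37*g^2 - 40*g + 48) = (g - 4)*(g + 2)*(g^4 - 7*g^3 + 11*g^2 + 7*g - 12) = (g - 4)*(g - 3)*(g + 2)*(g^3 - 4*g^2 - g + 4) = (g - 4)*(g - 3)*(g + 1)*(g + 2)*(g^2 - 5*g + 4) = (g - 4)*(g - 3)*(g - 1)*(g + 1)*(g + 2)*(g - 4)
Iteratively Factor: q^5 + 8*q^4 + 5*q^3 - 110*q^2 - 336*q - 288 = (q + 3)*(q^4 + 5*q^3 - 10*q^2 - 80*q - 96) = (q - 4)*(q + 3)*(q^3 + 9*q^2 + 26*q + 24) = (q - 4)*(q + 3)^2*(q^2 + 6*q + 8) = (q - 4)*(q + 2)*(q + 3)^2*(q + 4)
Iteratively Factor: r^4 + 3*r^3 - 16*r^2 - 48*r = (r)*(r^3 + 3*r^2 - 16*r - 48) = r*(r - 4)*(r^2 + 7*r + 12) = r*(r - 4)*(r + 4)*(r + 3)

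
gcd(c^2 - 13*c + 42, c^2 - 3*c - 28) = c - 7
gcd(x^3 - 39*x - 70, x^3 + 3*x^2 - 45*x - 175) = x^2 - 2*x - 35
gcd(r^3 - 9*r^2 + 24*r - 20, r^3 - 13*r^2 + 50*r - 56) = r - 2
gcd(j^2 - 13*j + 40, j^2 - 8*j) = j - 8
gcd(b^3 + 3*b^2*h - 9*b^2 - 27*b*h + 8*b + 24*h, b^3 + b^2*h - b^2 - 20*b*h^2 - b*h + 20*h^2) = b - 1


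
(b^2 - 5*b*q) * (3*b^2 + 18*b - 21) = 3*b^4 - 15*b^3*q + 18*b^3 - 90*b^2*q - 21*b^2 + 105*b*q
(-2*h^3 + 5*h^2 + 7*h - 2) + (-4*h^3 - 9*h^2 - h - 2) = -6*h^3 - 4*h^2 + 6*h - 4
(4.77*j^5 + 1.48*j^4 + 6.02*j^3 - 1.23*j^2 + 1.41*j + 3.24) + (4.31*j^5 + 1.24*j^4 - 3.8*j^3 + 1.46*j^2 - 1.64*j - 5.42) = 9.08*j^5 + 2.72*j^4 + 2.22*j^3 + 0.23*j^2 - 0.23*j - 2.18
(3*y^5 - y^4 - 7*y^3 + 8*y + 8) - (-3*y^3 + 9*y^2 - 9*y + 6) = 3*y^5 - y^4 - 4*y^3 - 9*y^2 + 17*y + 2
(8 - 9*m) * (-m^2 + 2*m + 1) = 9*m^3 - 26*m^2 + 7*m + 8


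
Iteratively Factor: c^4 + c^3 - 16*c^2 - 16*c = (c)*(c^3 + c^2 - 16*c - 16) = c*(c + 4)*(c^2 - 3*c - 4) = c*(c + 1)*(c + 4)*(c - 4)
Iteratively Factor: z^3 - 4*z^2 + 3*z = (z - 1)*(z^2 - 3*z) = z*(z - 1)*(z - 3)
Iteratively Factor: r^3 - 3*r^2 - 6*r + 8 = (r - 4)*(r^2 + r - 2) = (r - 4)*(r - 1)*(r + 2)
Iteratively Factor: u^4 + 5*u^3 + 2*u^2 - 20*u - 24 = (u + 2)*(u^3 + 3*u^2 - 4*u - 12) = (u + 2)*(u + 3)*(u^2 - 4) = (u + 2)^2*(u + 3)*(u - 2)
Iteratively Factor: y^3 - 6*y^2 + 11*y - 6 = (y - 1)*(y^2 - 5*y + 6) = (y - 3)*(y - 1)*(y - 2)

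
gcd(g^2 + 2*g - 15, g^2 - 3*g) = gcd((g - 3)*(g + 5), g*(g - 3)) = g - 3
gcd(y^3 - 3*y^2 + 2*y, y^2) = y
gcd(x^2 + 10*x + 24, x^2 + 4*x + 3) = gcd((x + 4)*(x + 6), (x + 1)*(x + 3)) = 1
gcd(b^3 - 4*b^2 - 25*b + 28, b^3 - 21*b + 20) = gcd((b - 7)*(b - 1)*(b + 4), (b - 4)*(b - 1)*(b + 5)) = b - 1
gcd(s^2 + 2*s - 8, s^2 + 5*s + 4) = s + 4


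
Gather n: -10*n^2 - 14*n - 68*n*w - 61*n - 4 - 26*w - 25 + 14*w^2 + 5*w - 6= -10*n^2 + n*(-68*w - 75) + 14*w^2 - 21*w - 35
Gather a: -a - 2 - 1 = -a - 3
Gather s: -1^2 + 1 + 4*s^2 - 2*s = 4*s^2 - 2*s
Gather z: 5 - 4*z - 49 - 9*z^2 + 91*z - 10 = -9*z^2 + 87*z - 54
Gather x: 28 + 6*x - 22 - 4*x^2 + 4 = -4*x^2 + 6*x + 10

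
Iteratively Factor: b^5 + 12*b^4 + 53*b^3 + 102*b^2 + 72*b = (b + 2)*(b^4 + 10*b^3 + 33*b^2 + 36*b) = b*(b + 2)*(b^3 + 10*b^2 + 33*b + 36) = b*(b + 2)*(b + 3)*(b^2 + 7*b + 12) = b*(b + 2)*(b + 3)*(b + 4)*(b + 3)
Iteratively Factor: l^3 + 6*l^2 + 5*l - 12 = (l - 1)*(l^2 + 7*l + 12) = (l - 1)*(l + 4)*(l + 3)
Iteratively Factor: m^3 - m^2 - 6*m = (m - 3)*(m^2 + 2*m) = (m - 3)*(m + 2)*(m)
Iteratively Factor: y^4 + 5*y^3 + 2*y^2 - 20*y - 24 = (y + 2)*(y^3 + 3*y^2 - 4*y - 12) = (y + 2)*(y + 3)*(y^2 - 4) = (y + 2)^2*(y + 3)*(y - 2)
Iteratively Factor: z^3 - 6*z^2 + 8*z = (z - 4)*(z^2 - 2*z) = (z - 4)*(z - 2)*(z)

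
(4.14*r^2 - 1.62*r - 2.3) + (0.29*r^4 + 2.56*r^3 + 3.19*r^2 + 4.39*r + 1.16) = 0.29*r^4 + 2.56*r^3 + 7.33*r^2 + 2.77*r - 1.14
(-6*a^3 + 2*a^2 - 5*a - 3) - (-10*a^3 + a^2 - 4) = 4*a^3 + a^2 - 5*a + 1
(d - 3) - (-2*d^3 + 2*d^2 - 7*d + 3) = 2*d^3 - 2*d^2 + 8*d - 6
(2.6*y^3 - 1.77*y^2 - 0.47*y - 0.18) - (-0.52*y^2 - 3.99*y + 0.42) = 2.6*y^3 - 1.25*y^2 + 3.52*y - 0.6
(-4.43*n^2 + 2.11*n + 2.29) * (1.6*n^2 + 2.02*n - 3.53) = -7.088*n^4 - 5.5726*n^3 + 23.5641*n^2 - 2.8225*n - 8.0837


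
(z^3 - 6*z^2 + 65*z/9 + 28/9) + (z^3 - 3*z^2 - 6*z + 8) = 2*z^3 - 9*z^2 + 11*z/9 + 100/9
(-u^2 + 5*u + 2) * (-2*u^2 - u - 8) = 2*u^4 - 9*u^3 - u^2 - 42*u - 16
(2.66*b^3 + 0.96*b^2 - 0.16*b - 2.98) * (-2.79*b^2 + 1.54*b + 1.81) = -7.4214*b^5 + 1.418*b^4 + 6.7394*b^3 + 9.8054*b^2 - 4.8788*b - 5.3938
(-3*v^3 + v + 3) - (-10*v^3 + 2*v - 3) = 7*v^3 - v + 6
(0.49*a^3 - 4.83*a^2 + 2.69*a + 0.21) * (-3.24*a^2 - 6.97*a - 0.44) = -1.5876*a^5 + 12.2339*a^4 + 24.7339*a^3 - 17.3045*a^2 - 2.6473*a - 0.0924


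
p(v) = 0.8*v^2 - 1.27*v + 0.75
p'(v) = 1.6*v - 1.27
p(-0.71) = 2.05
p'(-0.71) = -2.41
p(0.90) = 0.26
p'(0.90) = 0.17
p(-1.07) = 3.02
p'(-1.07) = -2.98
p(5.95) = 21.52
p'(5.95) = 8.25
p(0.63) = 0.27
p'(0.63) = -0.26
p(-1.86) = 5.88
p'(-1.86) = -4.25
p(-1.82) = 5.71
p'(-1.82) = -4.18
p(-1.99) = 6.45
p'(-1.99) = -4.45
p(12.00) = 100.71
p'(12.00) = 17.93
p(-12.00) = 131.19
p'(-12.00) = -20.47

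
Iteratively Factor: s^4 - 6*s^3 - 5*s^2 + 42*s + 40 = (s - 5)*(s^3 - s^2 - 10*s - 8) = (s - 5)*(s + 2)*(s^2 - 3*s - 4) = (s - 5)*(s + 1)*(s + 2)*(s - 4)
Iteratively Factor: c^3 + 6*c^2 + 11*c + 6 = (c + 2)*(c^2 + 4*c + 3) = (c + 2)*(c + 3)*(c + 1)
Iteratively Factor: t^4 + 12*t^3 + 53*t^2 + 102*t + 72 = (t + 3)*(t^3 + 9*t^2 + 26*t + 24) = (t + 3)*(t + 4)*(t^2 + 5*t + 6) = (t + 2)*(t + 3)*(t + 4)*(t + 3)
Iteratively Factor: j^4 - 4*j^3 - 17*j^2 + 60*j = (j - 5)*(j^3 + j^2 - 12*j) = (j - 5)*(j + 4)*(j^2 - 3*j) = j*(j - 5)*(j + 4)*(j - 3)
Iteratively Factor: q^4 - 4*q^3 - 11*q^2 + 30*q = (q - 2)*(q^3 - 2*q^2 - 15*q) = (q - 2)*(q + 3)*(q^2 - 5*q) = q*(q - 2)*(q + 3)*(q - 5)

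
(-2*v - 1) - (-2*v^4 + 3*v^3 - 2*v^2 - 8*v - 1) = 2*v^4 - 3*v^3 + 2*v^2 + 6*v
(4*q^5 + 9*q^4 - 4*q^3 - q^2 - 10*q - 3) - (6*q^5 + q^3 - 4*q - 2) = -2*q^5 + 9*q^4 - 5*q^3 - q^2 - 6*q - 1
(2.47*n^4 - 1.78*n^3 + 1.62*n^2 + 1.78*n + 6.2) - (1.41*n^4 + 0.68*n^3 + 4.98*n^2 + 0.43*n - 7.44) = 1.06*n^4 - 2.46*n^3 - 3.36*n^2 + 1.35*n + 13.64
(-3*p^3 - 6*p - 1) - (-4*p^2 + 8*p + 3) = -3*p^3 + 4*p^2 - 14*p - 4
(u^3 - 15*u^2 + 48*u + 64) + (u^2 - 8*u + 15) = u^3 - 14*u^2 + 40*u + 79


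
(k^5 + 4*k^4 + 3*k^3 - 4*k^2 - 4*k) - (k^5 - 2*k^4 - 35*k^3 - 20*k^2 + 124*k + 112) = 6*k^4 + 38*k^3 + 16*k^2 - 128*k - 112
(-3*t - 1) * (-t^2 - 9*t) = 3*t^3 + 28*t^2 + 9*t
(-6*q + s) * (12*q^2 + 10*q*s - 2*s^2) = -72*q^3 - 48*q^2*s + 22*q*s^2 - 2*s^3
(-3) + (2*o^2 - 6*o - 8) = 2*o^2 - 6*o - 11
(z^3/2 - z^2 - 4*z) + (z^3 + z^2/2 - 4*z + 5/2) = 3*z^3/2 - z^2/2 - 8*z + 5/2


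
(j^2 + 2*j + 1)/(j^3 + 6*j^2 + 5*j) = (j + 1)/(j*(j + 5))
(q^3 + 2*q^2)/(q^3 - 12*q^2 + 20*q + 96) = q^2/(q^2 - 14*q + 48)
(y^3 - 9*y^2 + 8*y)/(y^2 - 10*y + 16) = y*(y - 1)/(y - 2)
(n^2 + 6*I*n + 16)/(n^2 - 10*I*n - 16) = (n + 8*I)/(n - 8*I)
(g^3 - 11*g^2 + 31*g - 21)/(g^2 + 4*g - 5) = (g^2 - 10*g + 21)/(g + 5)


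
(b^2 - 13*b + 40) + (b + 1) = b^2 - 12*b + 41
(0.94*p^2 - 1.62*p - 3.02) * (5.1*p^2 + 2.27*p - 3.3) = 4.794*p^4 - 6.1282*p^3 - 22.1814*p^2 - 1.5094*p + 9.966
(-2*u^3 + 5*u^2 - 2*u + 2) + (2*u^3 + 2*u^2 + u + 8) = 7*u^2 - u + 10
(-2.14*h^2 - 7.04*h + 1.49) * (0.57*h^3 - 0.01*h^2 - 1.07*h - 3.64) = -1.2198*h^5 - 3.9914*h^4 + 3.2095*h^3 + 15.3075*h^2 + 24.0313*h - 5.4236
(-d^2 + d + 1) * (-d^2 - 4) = d^4 - d^3 + 3*d^2 - 4*d - 4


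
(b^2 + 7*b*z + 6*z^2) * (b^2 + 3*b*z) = b^4 + 10*b^3*z + 27*b^2*z^2 + 18*b*z^3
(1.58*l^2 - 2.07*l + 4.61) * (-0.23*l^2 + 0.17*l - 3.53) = -0.3634*l^4 + 0.7447*l^3 - 6.9896*l^2 + 8.0908*l - 16.2733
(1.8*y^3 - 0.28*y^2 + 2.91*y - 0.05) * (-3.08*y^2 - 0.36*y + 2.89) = -5.544*y^5 + 0.2144*y^4 - 3.66*y^3 - 1.7028*y^2 + 8.4279*y - 0.1445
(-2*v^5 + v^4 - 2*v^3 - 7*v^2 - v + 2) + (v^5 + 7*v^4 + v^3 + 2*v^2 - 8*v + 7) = -v^5 + 8*v^4 - v^3 - 5*v^2 - 9*v + 9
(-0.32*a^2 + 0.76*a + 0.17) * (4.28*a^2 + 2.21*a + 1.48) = -1.3696*a^4 + 2.5456*a^3 + 1.9336*a^2 + 1.5005*a + 0.2516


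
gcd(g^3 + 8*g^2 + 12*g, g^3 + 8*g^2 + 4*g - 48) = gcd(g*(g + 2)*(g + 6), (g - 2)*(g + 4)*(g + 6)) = g + 6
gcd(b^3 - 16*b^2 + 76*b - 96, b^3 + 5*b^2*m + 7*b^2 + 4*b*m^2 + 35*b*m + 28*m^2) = 1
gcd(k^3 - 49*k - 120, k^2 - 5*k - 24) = k^2 - 5*k - 24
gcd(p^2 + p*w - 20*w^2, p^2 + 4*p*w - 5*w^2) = p + 5*w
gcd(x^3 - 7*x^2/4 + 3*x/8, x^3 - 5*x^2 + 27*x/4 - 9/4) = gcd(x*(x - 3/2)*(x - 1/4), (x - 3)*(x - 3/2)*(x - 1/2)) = x - 3/2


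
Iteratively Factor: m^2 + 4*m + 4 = (m + 2)*(m + 2)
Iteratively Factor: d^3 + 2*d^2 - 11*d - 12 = (d + 4)*(d^2 - 2*d - 3) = (d + 1)*(d + 4)*(d - 3)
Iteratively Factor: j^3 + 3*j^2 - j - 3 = (j + 3)*(j^2 - 1) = (j + 1)*(j + 3)*(j - 1)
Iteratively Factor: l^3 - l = (l)*(l^2 - 1) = l*(l - 1)*(l + 1)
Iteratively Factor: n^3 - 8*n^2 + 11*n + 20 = (n + 1)*(n^2 - 9*n + 20) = (n - 4)*(n + 1)*(n - 5)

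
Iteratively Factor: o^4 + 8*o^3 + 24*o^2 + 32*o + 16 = (o + 2)*(o^3 + 6*o^2 + 12*o + 8) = (o + 2)^2*(o^2 + 4*o + 4) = (o + 2)^3*(o + 2)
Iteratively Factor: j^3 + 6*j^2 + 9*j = (j + 3)*(j^2 + 3*j) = (j + 3)^2*(j)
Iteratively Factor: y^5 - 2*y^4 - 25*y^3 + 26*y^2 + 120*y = (y - 3)*(y^4 + y^3 - 22*y^2 - 40*y) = (y - 5)*(y - 3)*(y^3 + 6*y^2 + 8*y) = (y - 5)*(y - 3)*(y + 2)*(y^2 + 4*y) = y*(y - 5)*(y - 3)*(y + 2)*(y + 4)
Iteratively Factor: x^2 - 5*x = (x)*(x - 5)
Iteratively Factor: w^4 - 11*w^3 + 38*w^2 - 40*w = (w - 2)*(w^3 - 9*w^2 + 20*w) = w*(w - 2)*(w^2 - 9*w + 20) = w*(w - 5)*(w - 2)*(w - 4)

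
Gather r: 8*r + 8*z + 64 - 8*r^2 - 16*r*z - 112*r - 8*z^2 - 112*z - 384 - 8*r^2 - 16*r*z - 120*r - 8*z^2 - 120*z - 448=-16*r^2 + r*(-32*z - 224) - 16*z^2 - 224*z - 768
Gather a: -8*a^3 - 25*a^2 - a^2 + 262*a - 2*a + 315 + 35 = -8*a^3 - 26*a^2 + 260*a + 350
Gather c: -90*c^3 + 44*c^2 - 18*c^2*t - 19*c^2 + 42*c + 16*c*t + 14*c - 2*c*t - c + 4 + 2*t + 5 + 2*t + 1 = -90*c^3 + c^2*(25 - 18*t) + c*(14*t + 55) + 4*t + 10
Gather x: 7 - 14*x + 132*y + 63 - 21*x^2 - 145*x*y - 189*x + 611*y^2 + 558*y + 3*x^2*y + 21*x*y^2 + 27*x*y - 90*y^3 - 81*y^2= x^2*(3*y - 21) + x*(21*y^2 - 118*y - 203) - 90*y^3 + 530*y^2 + 690*y + 70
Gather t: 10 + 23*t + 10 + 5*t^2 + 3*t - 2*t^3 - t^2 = -2*t^3 + 4*t^2 + 26*t + 20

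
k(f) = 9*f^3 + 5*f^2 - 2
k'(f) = 27*f^2 + 10*f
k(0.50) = 0.38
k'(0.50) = 11.75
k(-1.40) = -16.90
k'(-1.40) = 38.92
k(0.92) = 9.24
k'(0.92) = 32.05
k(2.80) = 234.77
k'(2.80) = 239.68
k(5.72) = 1845.94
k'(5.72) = 940.60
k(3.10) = 314.17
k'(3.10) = 290.47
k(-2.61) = -127.96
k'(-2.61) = 157.83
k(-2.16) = -69.37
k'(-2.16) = 104.37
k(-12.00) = -14834.00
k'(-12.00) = 3768.00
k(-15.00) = -29252.00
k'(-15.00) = 5925.00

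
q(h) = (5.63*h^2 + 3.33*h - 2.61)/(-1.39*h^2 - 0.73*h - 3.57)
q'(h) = (2.78*h + 0.73)*(5.63*h^2 + 3.33*h - 2.61)/(-1.39*h^2 - 0.73*h - 3.57)^2 + (11.26*h + 3.33)/(-1.39*h^2 - 0.73*h - 3.57) = (0.518800000000001*h^2 - 47.454*h - 13.7934)/(1.9321*h^4 + 2.0294*h^3 + 10.4575*h^2 + 5.2122*h + 12.7449)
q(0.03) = 0.70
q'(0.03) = -1.18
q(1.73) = -2.22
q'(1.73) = -1.17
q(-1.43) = -0.77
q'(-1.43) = 1.91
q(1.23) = -1.52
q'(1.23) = -1.65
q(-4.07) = -3.26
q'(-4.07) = 0.34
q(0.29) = 0.30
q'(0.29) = -1.81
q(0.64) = -0.40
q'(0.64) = -2.07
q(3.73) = -3.44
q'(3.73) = -0.28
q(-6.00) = -3.66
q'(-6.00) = 0.12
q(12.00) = -3.99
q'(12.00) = -0.01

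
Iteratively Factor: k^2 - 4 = (k + 2)*(k - 2)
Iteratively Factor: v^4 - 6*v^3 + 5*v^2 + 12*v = (v)*(v^3 - 6*v^2 + 5*v + 12) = v*(v - 3)*(v^2 - 3*v - 4) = v*(v - 3)*(v + 1)*(v - 4)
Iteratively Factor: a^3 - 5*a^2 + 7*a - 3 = (a - 1)*(a^2 - 4*a + 3) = (a - 1)^2*(a - 3)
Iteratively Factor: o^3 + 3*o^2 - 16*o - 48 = (o + 4)*(o^2 - o - 12) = (o - 4)*(o + 4)*(o + 3)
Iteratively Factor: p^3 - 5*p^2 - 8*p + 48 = (p - 4)*(p^2 - p - 12) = (p - 4)^2*(p + 3)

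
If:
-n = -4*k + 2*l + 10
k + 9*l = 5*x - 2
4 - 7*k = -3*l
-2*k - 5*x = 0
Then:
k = 5/12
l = -13/36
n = -137/18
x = -1/6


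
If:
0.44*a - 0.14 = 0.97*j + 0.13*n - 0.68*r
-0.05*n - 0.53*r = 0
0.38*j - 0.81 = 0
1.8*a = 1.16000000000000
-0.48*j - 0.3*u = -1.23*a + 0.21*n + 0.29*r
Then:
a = 0.64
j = 2.13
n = -9.91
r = 0.93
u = 5.27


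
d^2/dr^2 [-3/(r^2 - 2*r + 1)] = -18/(r^4 - 4*r^3 + 6*r^2 - 4*r + 1)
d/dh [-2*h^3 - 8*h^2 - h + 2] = -6*h^2 - 16*h - 1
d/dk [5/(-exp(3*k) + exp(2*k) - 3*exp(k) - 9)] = (15*exp(2*k) - 10*exp(k) + 15)*exp(k)/(exp(3*k) - exp(2*k) + 3*exp(k) + 9)^2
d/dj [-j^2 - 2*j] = -2*j - 2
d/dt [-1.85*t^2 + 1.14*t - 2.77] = 1.14 - 3.7*t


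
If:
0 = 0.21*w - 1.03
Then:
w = 4.90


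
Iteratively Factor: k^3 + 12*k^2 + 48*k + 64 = (k + 4)*(k^2 + 8*k + 16) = (k + 4)^2*(k + 4)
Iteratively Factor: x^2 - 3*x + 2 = (x - 2)*(x - 1)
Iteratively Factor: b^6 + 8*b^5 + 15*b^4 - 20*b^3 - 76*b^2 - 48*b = (b + 2)*(b^5 + 6*b^4 + 3*b^3 - 26*b^2 - 24*b) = (b + 2)*(b + 4)*(b^4 + 2*b^3 - 5*b^2 - 6*b) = (b + 1)*(b + 2)*(b + 4)*(b^3 + b^2 - 6*b) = (b - 2)*(b + 1)*(b + 2)*(b + 4)*(b^2 + 3*b) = (b - 2)*(b + 1)*(b + 2)*(b + 3)*(b + 4)*(b)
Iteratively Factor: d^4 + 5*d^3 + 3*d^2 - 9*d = (d)*(d^3 + 5*d^2 + 3*d - 9) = d*(d - 1)*(d^2 + 6*d + 9) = d*(d - 1)*(d + 3)*(d + 3)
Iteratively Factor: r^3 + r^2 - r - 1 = (r + 1)*(r^2 - 1) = (r + 1)^2*(r - 1)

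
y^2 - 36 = (y - 6)*(y + 6)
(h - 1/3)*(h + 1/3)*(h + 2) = h^3 + 2*h^2 - h/9 - 2/9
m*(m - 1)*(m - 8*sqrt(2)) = m^3 - 8*sqrt(2)*m^2 - m^2 + 8*sqrt(2)*m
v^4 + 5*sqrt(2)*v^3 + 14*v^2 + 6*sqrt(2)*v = v*(v + sqrt(2))^2*(v + 3*sqrt(2))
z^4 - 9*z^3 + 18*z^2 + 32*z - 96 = (z - 4)^2*(z - 3)*(z + 2)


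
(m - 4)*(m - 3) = m^2 - 7*m + 12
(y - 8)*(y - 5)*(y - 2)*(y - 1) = y^4 - 16*y^3 + 81*y^2 - 146*y + 80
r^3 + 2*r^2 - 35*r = r*(r - 5)*(r + 7)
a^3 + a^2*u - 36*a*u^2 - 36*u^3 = (a - 6*u)*(a + u)*(a + 6*u)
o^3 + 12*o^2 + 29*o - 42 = (o - 1)*(o + 6)*(o + 7)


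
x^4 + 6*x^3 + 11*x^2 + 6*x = x*(x + 1)*(x + 2)*(x + 3)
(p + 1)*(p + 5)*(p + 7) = p^3 + 13*p^2 + 47*p + 35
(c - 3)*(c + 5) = c^2 + 2*c - 15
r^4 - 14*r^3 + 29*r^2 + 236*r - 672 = (r - 8)*(r - 7)*(r - 3)*(r + 4)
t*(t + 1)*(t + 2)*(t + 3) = t^4 + 6*t^3 + 11*t^2 + 6*t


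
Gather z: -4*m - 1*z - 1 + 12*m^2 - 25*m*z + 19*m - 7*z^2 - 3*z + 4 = 12*m^2 + 15*m - 7*z^2 + z*(-25*m - 4) + 3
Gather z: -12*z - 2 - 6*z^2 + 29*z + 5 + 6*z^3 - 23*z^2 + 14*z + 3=6*z^3 - 29*z^2 + 31*z + 6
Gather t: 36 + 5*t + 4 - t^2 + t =-t^2 + 6*t + 40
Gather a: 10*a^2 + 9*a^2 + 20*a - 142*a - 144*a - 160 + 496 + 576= 19*a^2 - 266*a + 912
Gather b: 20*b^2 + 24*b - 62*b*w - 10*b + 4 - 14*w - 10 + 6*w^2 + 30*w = 20*b^2 + b*(14 - 62*w) + 6*w^2 + 16*w - 6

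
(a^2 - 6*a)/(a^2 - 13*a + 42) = a/(a - 7)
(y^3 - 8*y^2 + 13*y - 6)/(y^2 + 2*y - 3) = (y^2 - 7*y + 6)/(y + 3)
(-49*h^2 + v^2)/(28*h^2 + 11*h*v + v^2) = (-7*h + v)/(4*h + v)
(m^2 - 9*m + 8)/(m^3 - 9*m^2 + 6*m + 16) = (m - 1)/(m^2 - m - 2)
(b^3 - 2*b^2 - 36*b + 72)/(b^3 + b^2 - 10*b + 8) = (b^2 - 36)/(b^2 + 3*b - 4)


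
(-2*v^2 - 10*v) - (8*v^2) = -10*v^2 - 10*v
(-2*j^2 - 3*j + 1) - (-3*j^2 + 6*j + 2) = j^2 - 9*j - 1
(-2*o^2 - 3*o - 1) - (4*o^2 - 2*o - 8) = -6*o^2 - o + 7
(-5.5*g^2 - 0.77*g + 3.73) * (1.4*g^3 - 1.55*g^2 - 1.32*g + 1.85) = -7.7*g^5 + 7.447*g^4 + 13.6755*g^3 - 14.9401*g^2 - 6.3481*g + 6.9005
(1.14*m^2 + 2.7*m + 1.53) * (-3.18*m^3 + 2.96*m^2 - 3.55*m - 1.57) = -3.6252*m^5 - 5.2116*m^4 - 0.9204*m^3 - 6.846*m^2 - 9.6705*m - 2.4021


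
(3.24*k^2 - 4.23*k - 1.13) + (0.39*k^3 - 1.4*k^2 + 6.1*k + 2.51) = 0.39*k^3 + 1.84*k^2 + 1.87*k + 1.38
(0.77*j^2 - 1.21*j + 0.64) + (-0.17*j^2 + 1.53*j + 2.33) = 0.6*j^2 + 0.32*j + 2.97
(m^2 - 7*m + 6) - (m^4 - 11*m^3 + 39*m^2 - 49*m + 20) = -m^4 + 11*m^3 - 38*m^2 + 42*m - 14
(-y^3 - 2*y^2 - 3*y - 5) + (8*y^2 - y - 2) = -y^3 + 6*y^2 - 4*y - 7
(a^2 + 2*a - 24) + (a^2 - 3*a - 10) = 2*a^2 - a - 34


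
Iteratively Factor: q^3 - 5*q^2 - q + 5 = (q - 1)*(q^2 - 4*q - 5) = (q - 5)*(q - 1)*(q + 1)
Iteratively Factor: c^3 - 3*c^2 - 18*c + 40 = (c - 5)*(c^2 + 2*c - 8) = (c - 5)*(c + 4)*(c - 2)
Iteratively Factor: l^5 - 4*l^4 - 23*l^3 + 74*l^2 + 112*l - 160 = (l - 1)*(l^4 - 3*l^3 - 26*l^2 + 48*l + 160) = (l - 1)*(l + 2)*(l^3 - 5*l^2 - 16*l + 80) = (l - 1)*(l + 2)*(l + 4)*(l^2 - 9*l + 20) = (l - 4)*(l - 1)*(l + 2)*(l + 4)*(l - 5)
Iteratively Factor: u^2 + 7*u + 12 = (u + 4)*(u + 3)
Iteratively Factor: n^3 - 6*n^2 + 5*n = (n - 1)*(n^2 - 5*n) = n*(n - 1)*(n - 5)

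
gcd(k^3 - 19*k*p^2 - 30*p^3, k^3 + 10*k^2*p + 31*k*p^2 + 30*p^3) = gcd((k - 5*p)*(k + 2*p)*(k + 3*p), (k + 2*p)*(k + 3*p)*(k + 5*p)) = k^2 + 5*k*p + 6*p^2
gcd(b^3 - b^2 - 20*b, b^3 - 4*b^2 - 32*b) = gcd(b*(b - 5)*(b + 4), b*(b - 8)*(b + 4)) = b^2 + 4*b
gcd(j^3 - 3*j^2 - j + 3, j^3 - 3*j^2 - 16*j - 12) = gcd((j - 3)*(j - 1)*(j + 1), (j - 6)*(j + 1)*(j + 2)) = j + 1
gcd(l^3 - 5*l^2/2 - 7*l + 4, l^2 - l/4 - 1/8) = l - 1/2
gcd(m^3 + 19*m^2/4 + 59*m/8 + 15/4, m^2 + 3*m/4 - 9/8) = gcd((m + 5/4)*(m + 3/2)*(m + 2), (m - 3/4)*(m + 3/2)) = m + 3/2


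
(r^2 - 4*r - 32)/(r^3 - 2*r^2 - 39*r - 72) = (r + 4)/(r^2 + 6*r + 9)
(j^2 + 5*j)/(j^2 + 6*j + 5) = j/(j + 1)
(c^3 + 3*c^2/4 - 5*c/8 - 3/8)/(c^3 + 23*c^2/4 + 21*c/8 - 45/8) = (2*c^2 + 3*c + 1)/(2*c^2 + 13*c + 15)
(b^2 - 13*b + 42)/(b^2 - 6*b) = (b - 7)/b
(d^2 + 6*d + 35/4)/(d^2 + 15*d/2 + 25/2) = (d + 7/2)/(d + 5)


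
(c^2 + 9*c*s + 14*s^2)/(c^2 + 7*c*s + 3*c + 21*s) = (c + 2*s)/(c + 3)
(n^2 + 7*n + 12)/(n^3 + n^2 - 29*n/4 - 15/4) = 4*(n + 4)/(4*n^2 - 8*n - 5)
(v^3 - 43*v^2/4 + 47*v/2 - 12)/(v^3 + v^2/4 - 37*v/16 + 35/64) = 16*(4*v^3 - 43*v^2 + 94*v - 48)/(64*v^3 + 16*v^2 - 148*v + 35)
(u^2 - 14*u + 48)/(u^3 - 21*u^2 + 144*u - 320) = (u - 6)/(u^2 - 13*u + 40)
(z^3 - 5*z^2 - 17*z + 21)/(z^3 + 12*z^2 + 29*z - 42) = (z^2 - 4*z - 21)/(z^2 + 13*z + 42)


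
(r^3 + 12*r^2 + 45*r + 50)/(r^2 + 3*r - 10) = (r^2 + 7*r + 10)/(r - 2)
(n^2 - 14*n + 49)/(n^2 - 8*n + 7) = (n - 7)/(n - 1)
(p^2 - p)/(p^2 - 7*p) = (p - 1)/(p - 7)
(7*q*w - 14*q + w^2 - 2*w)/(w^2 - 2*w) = (7*q + w)/w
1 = 1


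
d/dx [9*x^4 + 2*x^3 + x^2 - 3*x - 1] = 36*x^3 + 6*x^2 + 2*x - 3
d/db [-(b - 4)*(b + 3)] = 1 - 2*b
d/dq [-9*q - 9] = -9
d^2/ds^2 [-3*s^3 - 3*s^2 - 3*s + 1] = -18*s - 6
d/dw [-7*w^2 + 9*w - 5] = 9 - 14*w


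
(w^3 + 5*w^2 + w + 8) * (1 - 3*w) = -3*w^4 - 14*w^3 + 2*w^2 - 23*w + 8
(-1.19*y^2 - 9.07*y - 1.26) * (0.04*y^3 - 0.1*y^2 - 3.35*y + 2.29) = -0.0476*y^5 - 0.2438*y^4 + 4.8431*y^3 + 27.7854*y^2 - 16.5493*y - 2.8854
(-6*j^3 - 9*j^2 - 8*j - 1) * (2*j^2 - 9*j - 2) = -12*j^5 + 36*j^4 + 77*j^3 + 88*j^2 + 25*j + 2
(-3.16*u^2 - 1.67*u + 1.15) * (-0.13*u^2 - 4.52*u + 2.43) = 0.4108*u^4 + 14.5003*u^3 - 0.279900000000001*u^2 - 9.2561*u + 2.7945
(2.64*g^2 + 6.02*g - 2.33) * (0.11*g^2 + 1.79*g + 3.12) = 0.2904*g^4 + 5.3878*g^3 + 18.7563*g^2 + 14.6117*g - 7.2696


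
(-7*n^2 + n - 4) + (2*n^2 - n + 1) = -5*n^2 - 3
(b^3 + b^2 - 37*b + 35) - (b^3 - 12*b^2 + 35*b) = 13*b^2 - 72*b + 35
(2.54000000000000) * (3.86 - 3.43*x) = 9.8044 - 8.7122*x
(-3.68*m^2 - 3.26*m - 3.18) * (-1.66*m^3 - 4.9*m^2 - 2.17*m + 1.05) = 6.1088*m^5 + 23.4436*m^4 + 29.2384*m^3 + 18.7922*m^2 + 3.4776*m - 3.339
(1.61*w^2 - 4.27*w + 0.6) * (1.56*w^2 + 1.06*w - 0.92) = 2.5116*w^4 - 4.9546*w^3 - 5.0714*w^2 + 4.5644*w - 0.552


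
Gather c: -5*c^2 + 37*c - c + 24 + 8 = -5*c^2 + 36*c + 32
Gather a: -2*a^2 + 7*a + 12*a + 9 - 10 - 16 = -2*a^2 + 19*a - 17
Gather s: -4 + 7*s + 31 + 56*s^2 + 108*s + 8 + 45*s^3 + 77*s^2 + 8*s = 45*s^3 + 133*s^2 + 123*s + 35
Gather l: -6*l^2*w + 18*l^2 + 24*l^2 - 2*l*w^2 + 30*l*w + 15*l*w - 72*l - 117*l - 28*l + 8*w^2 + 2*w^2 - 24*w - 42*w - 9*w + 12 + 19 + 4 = l^2*(42 - 6*w) + l*(-2*w^2 + 45*w - 217) + 10*w^2 - 75*w + 35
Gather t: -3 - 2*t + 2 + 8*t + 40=6*t + 39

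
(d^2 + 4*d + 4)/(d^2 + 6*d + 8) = (d + 2)/(d + 4)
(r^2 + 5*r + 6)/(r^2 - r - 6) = (r + 3)/(r - 3)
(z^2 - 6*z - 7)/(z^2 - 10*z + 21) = (z + 1)/(z - 3)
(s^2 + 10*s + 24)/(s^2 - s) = (s^2 + 10*s + 24)/(s*(s - 1))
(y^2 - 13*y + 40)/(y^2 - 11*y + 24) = (y - 5)/(y - 3)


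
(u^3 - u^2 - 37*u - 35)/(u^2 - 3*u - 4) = (u^2 - 2*u - 35)/(u - 4)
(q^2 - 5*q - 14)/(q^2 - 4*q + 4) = (q^2 - 5*q - 14)/(q^2 - 4*q + 4)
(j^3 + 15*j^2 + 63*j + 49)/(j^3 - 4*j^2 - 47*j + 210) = (j^2 + 8*j + 7)/(j^2 - 11*j + 30)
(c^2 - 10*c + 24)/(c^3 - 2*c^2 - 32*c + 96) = (c - 6)/(c^2 + 2*c - 24)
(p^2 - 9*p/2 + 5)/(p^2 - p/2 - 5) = (p - 2)/(p + 2)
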